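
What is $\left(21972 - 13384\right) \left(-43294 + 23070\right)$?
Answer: $-173683712$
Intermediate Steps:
$\left(21972 - 13384\right) \left(-43294 + 23070\right) = \left(21972 - 13384\right) \left(-20224\right) = 8588 \left(-20224\right) = -173683712$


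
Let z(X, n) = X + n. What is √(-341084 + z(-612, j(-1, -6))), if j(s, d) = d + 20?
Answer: I*√341682 ≈ 584.54*I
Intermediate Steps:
j(s, d) = 20 + d
√(-341084 + z(-612, j(-1, -6))) = √(-341084 + (-612 + (20 - 6))) = √(-341084 + (-612 + 14)) = √(-341084 - 598) = √(-341682) = I*√341682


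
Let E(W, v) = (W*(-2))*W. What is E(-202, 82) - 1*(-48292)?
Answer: -33316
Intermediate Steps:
E(W, v) = -2*W² (E(W, v) = (-2*W)*W = -2*W²)
E(-202, 82) - 1*(-48292) = -2*(-202)² - 1*(-48292) = -2*40804 + 48292 = -81608 + 48292 = -33316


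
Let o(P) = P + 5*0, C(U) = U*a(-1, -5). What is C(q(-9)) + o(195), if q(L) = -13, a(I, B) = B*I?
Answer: 130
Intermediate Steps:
C(U) = 5*U (C(U) = U*(-5*(-1)) = U*5 = 5*U)
o(P) = P (o(P) = P + 0 = P)
C(q(-9)) + o(195) = 5*(-13) + 195 = -65 + 195 = 130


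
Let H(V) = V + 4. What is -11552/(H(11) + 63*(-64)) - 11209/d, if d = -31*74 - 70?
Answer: 24111827/3165396 ≈ 7.6173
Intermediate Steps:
H(V) = 4 + V
d = -2364 (d = -2294 - 70 = -2364)
-11552/(H(11) + 63*(-64)) - 11209/d = -11552/((4 + 11) + 63*(-64)) - 11209/(-2364) = -11552/(15 - 4032) - 11209*(-1/2364) = -11552/(-4017) + 11209/2364 = -11552*(-1/4017) + 11209/2364 = 11552/4017 + 11209/2364 = 24111827/3165396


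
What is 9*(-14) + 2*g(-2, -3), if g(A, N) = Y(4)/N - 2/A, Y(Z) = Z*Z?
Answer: -404/3 ≈ -134.67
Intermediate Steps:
Y(Z) = Z²
g(A, N) = -2/A + 16/N (g(A, N) = 4²/N - 2/A = 16/N - 2/A = -2/A + 16/N)
9*(-14) + 2*g(-2, -3) = 9*(-14) + 2*(-2/(-2) + 16/(-3)) = -126 + 2*(-2*(-½) + 16*(-⅓)) = -126 + 2*(1 - 16/3) = -126 + 2*(-13/3) = -126 - 26/3 = -404/3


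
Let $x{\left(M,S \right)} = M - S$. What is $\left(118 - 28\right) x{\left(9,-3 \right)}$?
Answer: $1080$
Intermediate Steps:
$\left(118 - 28\right) x{\left(9,-3 \right)} = \left(118 - 28\right) \left(9 - -3\right) = 90 \left(9 + 3\right) = 90 \cdot 12 = 1080$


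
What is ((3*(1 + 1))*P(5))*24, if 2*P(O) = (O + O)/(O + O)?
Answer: 72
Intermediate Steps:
P(O) = 1/2 (P(O) = ((O + O)/(O + O))/2 = ((2*O)/((2*O)))/2 = ((2*O)*(1/(2*O)))/2 = (1/2)*1 = 1/2)
((3*(1 + 1))*P(5))*24 = ((3*(1 + 1))*(1/2))*24 = ((3*2)*(1/2))*24 = (6*(1/2))*24 = 3*24 = 72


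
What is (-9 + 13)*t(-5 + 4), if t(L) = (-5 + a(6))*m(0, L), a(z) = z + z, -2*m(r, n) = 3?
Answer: -42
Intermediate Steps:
m(r, n) = -3/2 (m(r, n) = -1/2*3 = -3/2)
a(z) = 2*z
t(L) = -21/2 (t(L) = (-5 + 2*6)*(-3/2) = (-5 + 12)*(-3/2) = 7*(-3/2) = -21/2)
(-9 + 13)*t(-5 + 4) = (-9 + 13)*(-21/2) = 4*(-21/2) = -42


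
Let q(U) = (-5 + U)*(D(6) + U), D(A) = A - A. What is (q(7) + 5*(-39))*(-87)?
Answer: 15747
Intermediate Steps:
D(A) = 0
q(U) = U*(-5 + U) (q(U) = (-5 + U)*(0 + U) = (-5 + U)*U = U*(-5 + U))
(q(7) + 5*(-39))*(-87) = (7*(-5 + 7) + 5*(-39))*(-87) = (7*2 - 195)*(-87) = (14 - 195)*(-87) = -181*(-87) = 15747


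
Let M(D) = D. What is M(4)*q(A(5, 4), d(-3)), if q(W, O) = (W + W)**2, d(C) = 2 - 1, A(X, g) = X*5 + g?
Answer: 13456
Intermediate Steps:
A(X, g) = g + 5*X (A(X, g) = 5*X + g = g + 5*X)
d(C) = 1
q(W, O) = 4*W**2 (q(W, O) = (2*W)**2 = 4*W**2)
M(4)*q(A(5, 4), d(-3)) = 4*(4*(4 + 5*5)**2) = 4*(4*(4 + 25)**2) = 4*(4*29**2) = 4*(4*841) = 4*3364 = 13456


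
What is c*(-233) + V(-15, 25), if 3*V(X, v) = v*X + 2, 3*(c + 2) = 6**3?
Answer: -49303/3 ≈ -16434.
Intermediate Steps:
c = 70 (c = -2 + (1/3)*6**3 = -2 + (1/3)*216 = -2 + 72 = 70)
V(X, v) = 2/3 + X*v/3 (V(X, v) = (v*X + 2)/3 = (X*v + 2)/3 = (2 + X*v)/3 = 2/3 + X*v/3)
c*(-233) + V(-15, 25) = 70*(-233) + (2/3 + (1/3)*(-15)*25) = -16310 + (2/3 - 125) = -16310 - 373/3 = -49303/3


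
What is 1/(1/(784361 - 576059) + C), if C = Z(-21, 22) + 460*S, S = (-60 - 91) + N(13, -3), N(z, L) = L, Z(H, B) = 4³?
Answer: -208302/14742782351 ≈ -1.4129e-5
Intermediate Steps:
Z(H, B) = 64
S = -154 (S = (-60 - 91) - 3 = -151 - 3 = -154)
C = -70776 (C = 64 + 460*(-154) = 64 - 70840 = -70776)
1/(1/(784361 - 576059) + C) = 1/(1/(784361 - 576059) - 70776) = 1/(1/208302 - 70776) = 1/(-14742782351/208302) = -208302/14742782351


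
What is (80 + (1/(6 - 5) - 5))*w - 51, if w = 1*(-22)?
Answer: -1723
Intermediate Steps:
w = -22
(80 + (1/(6 - 5) - 5))*w - 51 = (80 + (1/(6 - 5) - 5))*(-22) - 51 = (80 + (1/1 - 5))*(-22) - 51 = (80 + (1*1 - 5))*(-22) - 51 = (80 + (1 - 5))*(-22) - 51 = (80 - 4)*(-22) - 51 = 76*(-22) - 51 = -1672 - 51 = -1723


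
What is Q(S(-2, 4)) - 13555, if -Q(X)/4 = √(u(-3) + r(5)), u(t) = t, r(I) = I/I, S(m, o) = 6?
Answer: -13555 - 4*I*√2 ≈ -13555.0 - 5.6569*I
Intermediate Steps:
r(I) = 1
Q(X) = -4*I*√2 (Q(X) = -4*√(-3 + 1) = -4*I*√2)
Q(S(-2, 4)) - 13555 = -4*I*√2 - 13555 = -13555 - 4*I*√2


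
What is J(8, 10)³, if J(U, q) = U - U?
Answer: 0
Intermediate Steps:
J(U, q) = 0
J(8, 10)³ = 0³ = 0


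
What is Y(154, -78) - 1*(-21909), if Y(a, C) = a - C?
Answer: 22141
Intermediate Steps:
Y(154, -78) - 1*(-21909) = (154 - 1*(-78)) - 1*(-21909) = (154 + 78) + 21909 = 232 + 21909 = 22141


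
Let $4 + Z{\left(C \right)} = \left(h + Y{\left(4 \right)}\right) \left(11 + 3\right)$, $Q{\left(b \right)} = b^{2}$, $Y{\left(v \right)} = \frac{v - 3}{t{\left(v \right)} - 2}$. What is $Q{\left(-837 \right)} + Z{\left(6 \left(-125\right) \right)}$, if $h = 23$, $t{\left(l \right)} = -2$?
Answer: $\frac{1401767}{2} \approx 7.0088 \cdot 10^{5}$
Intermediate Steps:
$Y{\left(v \right)} = \frac{3}{4} - \frac{v}{4}$ ($Y{\left(v \right)} = \frac{v - 3}{-2 - 2} = \frac{-3 + v}{-4} = \left(-3 + v\right) \left(- \frac{1}{4}\right) = \frac{3}{4} - \frac{v}{4}$)
$Z{\left(C \right)} = \frac{629}{2}$ ($Z{\left(C \right)} = -4 + \left(23 + \left(\frac{3}{4} - 1\right)\right) \left(11 + 3\right) = -4 + \left(23 + \left(\frac{3}{4} - 1\right)\right) 14 = -4 + \left(23 - \frac{1}{4}\right) 14 = -4 + \frac{91}{4} \cdot 14 = -4 + \frac{637}{2} = \frac{629}{2}$)
$Q{\left(-837 \right)} + Z{\left(6 \left(-125\right) \right)} = \left(-837\right)^{2} + \frac{629}{2} = 700569 + \frac{629}{2} = \frac{1401767}{2}$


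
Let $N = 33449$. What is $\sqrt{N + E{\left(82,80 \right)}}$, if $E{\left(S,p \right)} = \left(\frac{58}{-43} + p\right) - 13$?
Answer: $\frac{\sqrt{61968590}}{43} \approx 183.07$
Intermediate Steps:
$E{\left(S,p \right)} = - \frac{617}{43} + p$ ($E{\left(S,p \right)} = \left(58 \left(- \frac{1}{43}\right) + p\right) - 13 = \left(- \frac{58}{43} + p\right) - 13 = - \frac{617}{43} + p$)
$\sqrt{N + E{\left(82,80 \right)}} = \sqrt{33449 + \left(- \frac{617}{43} + 80\right)} = \sqrt{33449 + \frac{2823}{43}} = \sqrt{\frac{1441130}{43}} = \frac{\sqrt{61968590}}{43}$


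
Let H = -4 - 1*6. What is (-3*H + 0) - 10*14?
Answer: -110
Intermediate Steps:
H = -10 (H = -4 - 6 = -10)
(-3*H + 0) - 10*14 = (-3*(-10) + 0) - 10*14 = (30 + 0) - 140 = 30 - 140 = -110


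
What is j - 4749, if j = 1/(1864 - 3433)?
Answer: -7451182/1569 ≈ -4749.0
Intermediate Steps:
j = -1/1569 (j = 1/(-1569) = -1/1569 ≈ -0.00063735)
j - 4749 = -1/1569 - 4749 = -7451182/1569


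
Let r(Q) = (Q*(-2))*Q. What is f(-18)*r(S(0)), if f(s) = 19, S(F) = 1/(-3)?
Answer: -38/9 ≈ -4.2222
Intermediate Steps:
S(F) = -1/3
r(Q) = -2*Q**2 (r(Q) = (-2*Q)*Q = -2*Q**2)
f(-18)*r(S(0)) = 19*(-2*(-1/3)**2) = 19*(-2*1/9) = 19*(-2/9) = -38/9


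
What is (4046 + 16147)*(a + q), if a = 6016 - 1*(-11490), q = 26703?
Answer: 892712337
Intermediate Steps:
a = 17506 (a = 6016 + 11490 = 17506)
(4046 + 16147)*(a + q) = (4046 + 16147)*(17506 + 26703) = 20193*44209 = 892712337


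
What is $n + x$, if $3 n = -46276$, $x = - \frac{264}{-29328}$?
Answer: $- \frac{56549239}{3666} \approx -15425.0$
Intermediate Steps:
$x = \frac{11}{1222}$ ($x = \left(-264\right) \left(- \frac{1}{29328}\right) = \frac{11}{1222} \approx 0.0090016$)
$n = - \frac{46276}{3}$ ($n = \frac{1}{3} \left(-46276\right) = - \frac{46276}{3} \approx -15425.0$)
$n + x = - \frac{46276}{3} + \frac{11}{1222} = - \frac{56549239}{3666}$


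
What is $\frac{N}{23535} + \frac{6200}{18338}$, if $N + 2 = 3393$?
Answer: $\frac{104050579}{215792415} \approx 0.48218$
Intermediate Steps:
$N = 3391$ ($N = -2 + 3393 = 3391$)
$\frac{N}{23535} + \frac{6200}{18338} = \frac{3391}{23535} + \frac{6200}{18338} = 3391 \cdot \frac{1}{23535} + 6200 \cdot \frac{1}{18338} = \frac{3391}{23535} + \frac{3100}{9169} = \frac{104050579}{215792415}$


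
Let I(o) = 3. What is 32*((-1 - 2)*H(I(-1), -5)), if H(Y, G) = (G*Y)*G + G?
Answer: -6720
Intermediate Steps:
H(Y, G) = G + Y*G² (H(Y, G) = Y*G² + G = G + Y*G²)
32*((-1 - 2)*H(I(-1), -5)) = 32*((-1 - 2)*(-5*(1 - 5*3))) = 32*(-(-15)*(1 - 15)) = 32*(-(-15)*(-14)) = 32*(-3*70) = 32*(-210) = -6720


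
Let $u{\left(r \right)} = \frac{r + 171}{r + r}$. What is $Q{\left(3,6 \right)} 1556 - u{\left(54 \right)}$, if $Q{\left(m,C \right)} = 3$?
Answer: $\frac{55991}{12} \approx 4665.9$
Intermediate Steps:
$u{\left(r \right)} = \frac{171 + r}{2 r}$
$Q{\left(3,6 \right)} 1556 - u{\left(54 \right)} = 3 \cdot 1556 - \frac{171 + 54}{2 \cdot 54} = 4668 - \frac{1}{2} \cdot \frac{1}{54} \cdot 225 = 4668 - \frac{25}{12} = \frac{55991}{12}$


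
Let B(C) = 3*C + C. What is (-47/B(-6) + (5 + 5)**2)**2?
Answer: 5987809/576 ≈ 10396.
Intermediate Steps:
B(C) = 4*C
(-47/B(-6) + (5 + 5)**2)**2 = (-47/(4*(-6)) + (5 + 5)**2)**2 = (-47/(-24) + 10**2)**2 = (-47*(-1/24) + 100)**2 = (47/24 + 100)**2 = (2447/24)**2 = 5987809/576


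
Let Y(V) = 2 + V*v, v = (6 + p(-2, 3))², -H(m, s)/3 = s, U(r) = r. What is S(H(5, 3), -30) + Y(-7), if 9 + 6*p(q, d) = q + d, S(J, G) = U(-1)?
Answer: -1363/9 ≈ -151.44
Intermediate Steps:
H(m, s) = -3*s
S(J, G) = -1
p(q, d) = -3/2 + d/6 + q/6 (p(q, d) = -3/2 + (q + d)/6 = -3/2 + (d + q)/6 = -3/2 + (d/6 + q/6) = -3/2 + d/6 + q/6)
v = 196/9 (v = (6 + (-3/2 + (⅙)*3 + (⅙)*(-2)))² = (6 + (-3/2 + ½ - ⅓))² = (6 - 4/3)² = (14/3)² = 196/9 ≈ 21.778)
Y(V) = 2 + 196*V/9 (Y(V) = 2 + V*(196/9) = 2 + 196*V/9)
S(H(5, 3), -30) + Y(-7) = -1 + (2 + (196/9)*(-7)) = -1 + (2 - 1372/9) = -1 - 1354/9 = -1363/9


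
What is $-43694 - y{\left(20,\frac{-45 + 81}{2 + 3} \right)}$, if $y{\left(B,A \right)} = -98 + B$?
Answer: $-43616$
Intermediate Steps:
$-43694 - y{\left(20,\frac{-45 + 81}{2 + 3} \right)} = -43694 - \left(-98 + 20\right) = -43694 - -78 = -43694 + 78 = -43616$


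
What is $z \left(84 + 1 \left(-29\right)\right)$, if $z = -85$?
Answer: $-4675$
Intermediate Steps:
$z \left(84 + 1 \left(-29\right)\right) = - 85 \left(84 + 1 \left(-29\right)\right) = - 85 \left(84 - 29\right) = \left(-85\right) 55 = -4675$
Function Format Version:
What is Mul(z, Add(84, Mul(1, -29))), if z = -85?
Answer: -4675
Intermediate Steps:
Mul(z, Add(84, Mul(1, -29))) = Mul(-85, Add(84, Mul(1, -29))) = Mul(-85, Add(84, -29)) = Mul(-85, 55) = -4675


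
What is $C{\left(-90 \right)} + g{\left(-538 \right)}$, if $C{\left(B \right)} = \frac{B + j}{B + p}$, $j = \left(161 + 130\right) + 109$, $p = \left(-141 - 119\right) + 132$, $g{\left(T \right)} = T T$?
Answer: $\frac{31549241}{109} \approx 2.8944 \cdot 10^{5}$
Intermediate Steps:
$g{\left(T \right)} = T^{2}$
$p = -128$ ($p = -260 + 132 = -128$)
$j = 400$ ($j = 291 + 109 = 400$)
$C{\left(B \right)} = \frac{400 + B}{-128 + B}$ ($C{\left(B \right)} = \frac{B + 400}{B - 128} = \frac{400 + B}{-128 + B}$)
$C{\left(-90 \right)} + g{\left(-538 \right)} = \frac{400 - 90}{-128 - 90} + \left(-538\right)^{2} = \frac{1}{-218} \cdot 310 + 289444 = \left(- \frac{1}{218}\right) 310 + 289444 = - \frac{155}{109} + 289444 = \frac{31549241}{109}$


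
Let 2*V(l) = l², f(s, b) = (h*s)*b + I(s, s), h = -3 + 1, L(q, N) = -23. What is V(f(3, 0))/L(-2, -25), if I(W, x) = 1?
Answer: -1/46 ≈ -0.021739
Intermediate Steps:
h = -2
f(s, b) = 1 - 2*b*s (f(s, b) = (-2*s)*b + 1 = -2*b*s + 1 = 1 - 2*b*s)
V(l) = l²/2
V(f(3, 0))/L(-2, -25) = ((1 - 2*0*3)²/2)/(-23) = ((1 + 0)²/2)*(-1/23) = ((½)*1²)*(-1/23) = ((½)*1)*(-1/23) = (½)*(-1/23) = -1/46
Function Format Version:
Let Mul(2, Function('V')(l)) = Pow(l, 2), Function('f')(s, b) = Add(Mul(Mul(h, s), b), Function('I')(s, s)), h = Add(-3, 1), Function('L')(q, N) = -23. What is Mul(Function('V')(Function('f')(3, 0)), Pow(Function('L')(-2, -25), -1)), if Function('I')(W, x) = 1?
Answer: Rational(-1, 46) ≈ -0.021739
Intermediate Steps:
h = -2
Function('f')(s, b) = Add(1, Mul(-2, b, s)) (Function('f')(s, b) = Add(Mul(Mul(-2, s), b), 1) = Add(Mul(-2, b, s), 1) = Add(1, Mul(-2, b, s)))
Function('V')(l) = Mul(Rational(1, 2), Pow(l, 2))
Mul(Function('V')(Function('f')(3, 0)), Pow(Function('L')(-2, -25), -1)) = Mul(Mul(Rational(1, 2), Pow(Add(1, Mul(-2, 0, 3)), 2)), Pow(-23, -1)) = Mul(Mul(Rational(1, 2), Pow(Add(1, 0), 2)), Rational(-1, 23)) = Mul(Mul(Rational(1, 2), Pow(1, 2)), Rational(-1, 23)) = Mul(Mul(Rational(1, 2), 1), Rational(-1, 23)) = Mul(Rational(1, 2), Rational(-1, 23)) = Rational(-1, 46)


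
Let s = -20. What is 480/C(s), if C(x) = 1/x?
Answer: -9600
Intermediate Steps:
480/C(s) = 480/(1/(-20)) = 480/(-1/20) = 480*(-20) = -9600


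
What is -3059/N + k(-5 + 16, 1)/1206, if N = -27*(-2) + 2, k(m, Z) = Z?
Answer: -263507/4824 ≈ -54.624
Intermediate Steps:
N = 56 (N = 54 + 2 = 56)
-3059/N + k(-5 + 16, 1)/1206 = -3059/56 + 1/1206 = -3059*1/56 + 1*(1/1206) = -437/8 + 1/1206 = -263507/4824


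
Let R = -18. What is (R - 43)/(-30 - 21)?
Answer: 61/51 ≈ 1.1961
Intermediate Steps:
(R - 43)/(-30 - 21) = (-18 - 43)/(-30 - 21) = -61/(-51) = -1/51*(-61) = 61/51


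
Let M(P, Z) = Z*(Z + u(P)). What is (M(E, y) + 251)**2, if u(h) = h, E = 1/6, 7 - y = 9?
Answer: 583696/9 ≈ 64855.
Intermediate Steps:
y = -2 (y = 7 - 1*9 = 7 - 9 = -2)
E = 1/6 ≈ 0.16667
M(P, Z) = Z*(P + Z) (M(P, Z) = Z*(Z + P) = Z*(P + Z))
(M(E, y) + 251)**2 = (-2*(1/6 - 2) + 251)**2 = (-2*(-11/6) + 251)**2 = (11/3 + 251)**2 = (764/3)**2 = 583696/9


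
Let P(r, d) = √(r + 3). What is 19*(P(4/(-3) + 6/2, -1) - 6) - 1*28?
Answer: -142 + 19*√42/3 ≈ -100.96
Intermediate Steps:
P(r, d) = √(3 + r)
19*(P(4/(-3) + 6/2, -1) - 6) - 1*28 = 19*(√(3 + (4/(-3) + 6/2)) - 6) - 1*28 = 19*(√(3 + (4*(-⅓) + 6*(½))) - 6) - 28 = 19*(√(3 + (-4/3 + 3)) - 6) - 28 = 19*(√(3 + 5/3) - 6) - 28 = 19*(√(14/3) - 6) - 28 = 19*(√42/3 - 6) - 28 = 19*(-6 + √42/3) - 28 = (-114 + 19*√42/3) - 28 = -142 + 19*√42/3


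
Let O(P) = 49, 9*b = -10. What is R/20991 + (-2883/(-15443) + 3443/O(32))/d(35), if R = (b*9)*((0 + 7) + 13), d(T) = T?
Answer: 1113765083356/555941282295 ≈ 2.0034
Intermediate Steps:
b = -10/9 (b = (1/9)*(-10) = -10/9 ≈ -1.1111)
R = -200 (R = (-10/9*9)*((0 + 7) + 13) = -10*(7 + 13) = -10*20 = -200)
R/20991 + (-2883/(-15443) + 3443/O(32))/d(35) = -200/20991 + (-2883/(-15443) + 3443/49)/35 = -200*1/20991 + (-2883*(-1/15443) + 3443*(1/49))*(1/35) = -200/20991 + (2883/15443 + 3443/49)*(1/35) = -200/20991 + (53311516/756707)*(1/35) = -200/20991 + 53311516/26484745 = 1113765083356/555941282295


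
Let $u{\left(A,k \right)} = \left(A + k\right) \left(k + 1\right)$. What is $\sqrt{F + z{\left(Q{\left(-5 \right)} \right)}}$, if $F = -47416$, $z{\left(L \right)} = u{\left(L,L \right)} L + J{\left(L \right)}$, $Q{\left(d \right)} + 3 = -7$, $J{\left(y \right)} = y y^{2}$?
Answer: $2 i \sqrt{12554} \approx 224.09 i$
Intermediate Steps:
$u{\left(A,k \right)} = \left(1 + k\right) \left(A + k\right)$ ($u{\left(A,k \right)} = \left(A + k\right) \left(1 + k\right) = \left(1 + k\right) \left(A + k\right)$)
$J{\left(y \right)} = y^{3}$
$Q{\left(d \right)} = -10$ ($Q{\left(d \right)} = -3 - 7 = -10$)
$z{\left(L \right)} = L^{3} + L \left(2 L + 2 L^{2}\right)$ ($z{\left(L \right)} = \left(L + L + L^{2} + L L\right) L + L^{3} = \left(L + L + L^{2} + L^{2}\right) L + L^{3} = \left(2 L + 2 L^{2}\right) L + L^{3} = L \left(2 L + 2 L^{2}\right) + L^{3} = L^{3} + L \left(2 L + 2 L^{2}\right)$)
$\sqrt{F + z{\left(Q{\left(-5 \right)} \right)}} = \sqrt{-47416 + \left(-10\right)^{2} \left(2 + 3 \left(-10\right)\right)} = \sqrt{-47416 + 100 \left(2 - 30\right)} = \sqrt{-47416 + 100 \left(-28\right)} = \sqrt{-47416 - 2800} = \sqrt{-50216} = 2 i \sqrt{12554}$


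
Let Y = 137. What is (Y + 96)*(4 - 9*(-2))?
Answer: 5126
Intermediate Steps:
(Y + 96)*(4 - 9*(-2)) = (137 + 96)*(4 - 9*(-2)) = 233*(4 + 18) = 233*22 = 5126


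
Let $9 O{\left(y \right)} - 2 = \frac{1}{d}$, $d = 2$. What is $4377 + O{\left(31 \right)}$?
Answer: $\frac{78791}{18} \approx 4377.3$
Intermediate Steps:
$O{\left(y \right)} = \frac{5}{18}$ ($O{\left(y \right)} = \frac{2}{9} + \frac{1}{9 \cdot 2} = \frac{2}{9} + \frac{1}{9} \cdot \frac{1}{2} = \frac{2}{9} + \frac{1}{18} = \frac{5}{18}$)
$4377 + O{\left(31 \right)} = 4377 + \frac{5}{18} = \frac{78791}{18}$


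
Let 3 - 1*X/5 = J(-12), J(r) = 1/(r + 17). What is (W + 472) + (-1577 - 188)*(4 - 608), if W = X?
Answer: 1066546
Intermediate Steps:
J(r) = 1/(17 + r)
X = 14 (X = 15 - 5/(17 - 12) = 15 - 5/5 = 15 - 5*⅕ = 15 - 1 = 14)
W = 14
(W + 472) + (-1577 - 188)*(4 - 608) = (14 + 472) + (-1577 - 188)*(4 - 608) = 486 - 1765*(-604) = 486 + 1066060 = 1066546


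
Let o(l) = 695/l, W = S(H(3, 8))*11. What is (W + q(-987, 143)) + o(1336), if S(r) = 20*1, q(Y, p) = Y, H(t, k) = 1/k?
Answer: -1024017/1336 ≈ -766.48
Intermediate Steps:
S(r) = 20
W = 220 (W = 20*11 = 220)
(W + q(-987, 143)) + o(1336) = (220 - 987) + 695/1336 = -767 + 695*(1/1336) = -767 + 695/1336 = -1024017/1336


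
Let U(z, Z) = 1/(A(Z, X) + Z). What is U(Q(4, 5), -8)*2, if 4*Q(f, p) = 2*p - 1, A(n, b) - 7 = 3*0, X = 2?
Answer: -2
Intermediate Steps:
A(n, b) = 7 (A(n, b) = 7 + 3*0 = 7 + 0 = 7)
Q(f, p) = -¼ + p/2 (Q(f, p) = (2*p - 1)/4 = (-1 + 2*p)/4 = -¼ + p/2)
U(z, Z) = 1/(7 + Z)
U(Q(4, 5), -8)*2 = 2/(7 - 8) = 2/(-1) = -1*2 = -2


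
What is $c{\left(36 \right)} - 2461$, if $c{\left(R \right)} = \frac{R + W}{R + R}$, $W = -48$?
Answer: $- \frac{14767}{6} \approx -2461.2$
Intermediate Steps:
$c{\left(R \right)} = \frac{-48 + R}{2 R}$ ($c{\left(R \right)} = \frac{R - 48}{R + R} = \frac{-48 + R}{2 R}$)
$c{\left(36 \right)} - 2461 = \frac{-48 + 36}{2 \cdot 36} - 2461 = \frac{1}{2} \cdot \frac{1}{36} \left(-12\right) - 2461 = - \frac{1}{6} - 2461 = - \frac{14767}{6}$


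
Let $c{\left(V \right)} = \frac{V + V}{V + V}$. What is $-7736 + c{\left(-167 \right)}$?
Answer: $-7735$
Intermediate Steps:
$c{\left(V \right)} = 1$ ($c{\left(V \right)} = \frac{2 V}{2 V} = 2 V \frac{1}{2 V} = 1$)
$-7736 + c{\left(-167 \right)} = -7736 + 1 = -7735$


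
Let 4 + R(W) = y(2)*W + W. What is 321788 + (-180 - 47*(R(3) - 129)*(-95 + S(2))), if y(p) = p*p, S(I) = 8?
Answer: -160894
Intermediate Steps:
y(p) = p²
R(W) = -4 + 5*W (R(W) = -4 + (2²*W + W) = -4 + (4*W + W) = -4 + 5*W)
321788 + (-180 - 47*(R(3) - 129)*(-95 + S(2))) = 321788 + (-180 - 47*((-4 + 5*3) - 129)*(-95 + 8)) = 321788 + (-180 - 47*((-4 + 15) - 129)*(-87)) = 321788 + (-180 - 47*(11 - 129)*(-87)) = 321788 + (-180 - (-5546)*(-87)) = 321788 + (-180 - 47*10266) = 321788 + (-180 - 482502) = 321788 - 482682 = -160894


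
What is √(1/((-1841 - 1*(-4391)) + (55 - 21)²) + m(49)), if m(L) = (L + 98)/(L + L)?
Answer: 2*√1287835/1853 ≈ 1.2249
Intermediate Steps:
m(L) = (98 + L)/(2*L) (m(L) = (98 + L)/((2*L)) = (98 + L)*(1/(2*L)) = (98 + L)/(2*L))
√(1/((-1841 - 1*(-4391)) + (55 - 21)²) + m(49)) = √(1/((-1841 - 1*(-4391)) + (55 - 21)²) + (½)*(98 + 49)/49) = √(1/((-1841 + 4391) + 34²) + (½)*(1/49)*147) = √(1/(2550 + 1156) + 3/2) = √(1/3706 + 3/2) = √(2780/1853) = 2*√1287835/1853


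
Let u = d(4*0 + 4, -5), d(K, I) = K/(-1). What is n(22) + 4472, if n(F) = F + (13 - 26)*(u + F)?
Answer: 4260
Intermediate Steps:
d(K, I) = -K (d(K, I) = K*(-1) = -K)
u = -4 (u = -(4*0 + 4) = -(0 + 4) = -1*4 = -4)
n(F) = 52 - 12*F (n(F) = F + (13 - 26)*(-4 + F) = F - 13*(-4 + F) = F + (52 - 13*F) = 52 - 12*F)
n(22) + 4472 = (52 - 12*22) + 4472 = (52 - 264) + 4472 = -212 + 4472 = 4260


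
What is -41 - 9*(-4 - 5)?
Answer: 40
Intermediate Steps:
-41 - 9*(-4 - 5) = -41 - 9*(-9) = -41 + 81 = 40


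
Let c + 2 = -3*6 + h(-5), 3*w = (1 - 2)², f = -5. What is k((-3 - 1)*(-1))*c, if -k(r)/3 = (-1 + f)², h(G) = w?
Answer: 2124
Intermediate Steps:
w = ⅓ (w = (1 - 2)²/3 = (⅓)*(-1)² = (⅓)*1 = ⅓ ≈ 0.33333)
h(G) = ⅓
k(r) = -108 (k(r) = -3*(-1 - 5)² = -3*(-6)² = -3*36 = -108)
c = -59/3 (c = -2 + (-3*6 + ⅓) = -2 + (-18 + ⅓) = -2 - 53/3 = -59/3 ≈ -19.667)
k((-3 - 1)*(-1))*c = -108*(-59/3) = 2124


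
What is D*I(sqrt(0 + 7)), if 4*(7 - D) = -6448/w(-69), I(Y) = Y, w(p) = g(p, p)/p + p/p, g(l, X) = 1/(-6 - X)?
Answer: 3518893*sqrt(7)/2173 ≈ 4284.5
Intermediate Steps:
w(p) = 1 - 1/(p*(6 + p)) (w(p) = (-1/(6 + p))/p + p/p = -1/(p*(6 + p)) + 1 = 1 - 1/(p*(6 + p)))
D = 3518893/2173 (D = 7 - (-1612)/((-1 - 69*(6 - 69))/((-69)*(6 - 69))) = 7 - (-1612)/((-1/69*(-1 - 69*(-63))/(-63))) = 7 - (-1612)/((-1/69*(-1/63)*(-1 + 4347))) = 7 - (-1612)/((-1/69*(-1/63)*4346)) = 7 - (-1612)/4346/4347 = 7 - (-1612)*4347/4346 = 7 - 1/4*(-14014728/2173) = 7 + 3503682/2173 = 3518893/2173 ≈ 1619.4)
D*I(sqrt(0 + 7)) = 3518893*sqrt(0 + 7)/2173 = 3518893*sqrt(7)/2173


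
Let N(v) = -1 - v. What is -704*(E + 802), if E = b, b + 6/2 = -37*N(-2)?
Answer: -536448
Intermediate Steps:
b = -40 (b = -3 - 37*(-1 - 1*(-2)) = -3 - 37*(-1 + 2) = -3 - 37*1 = -3 - 37 = -40)
E = -40
-704*(E + 802) = -704*(-40 + 802) = -704*762 = -536448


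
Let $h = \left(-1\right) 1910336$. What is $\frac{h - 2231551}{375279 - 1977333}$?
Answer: $\frac{1380629}{534018} \approx 2.5854$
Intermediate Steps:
$h = -1910336$
$\frac{h - 2231551}{375279 - 1977333} = \frac{-1910336 - 2231551}{375279 - 1977333} = - \frac{4141887}{-1602054} = \left(-4141887\right) \left(- \frac{1}{1602054}\right) = \frac{1380629}{534018}$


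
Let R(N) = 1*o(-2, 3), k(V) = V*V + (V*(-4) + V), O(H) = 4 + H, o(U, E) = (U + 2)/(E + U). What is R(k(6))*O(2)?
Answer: 0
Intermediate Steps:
o(U, E) = (2 + U)/(E + U)
k(V) = V² - 3*V (k(V) = V² + (-4*V + V) = V² - 3*V)
R(N) = 0 (R(N) = 1*((2 - 2)/(3 - 2)) = 1*(0/1) = 1*(1*0) = 1*0 = 0)
R(k(6))*O(2) = 0*(4 + 2) = 0*6 = 0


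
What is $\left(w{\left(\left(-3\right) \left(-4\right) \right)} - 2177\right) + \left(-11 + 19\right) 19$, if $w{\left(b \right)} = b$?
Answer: $-2013$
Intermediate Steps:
$\left(w{\left(\left(-3\right) \left(-4\right) \right)} - 2177\right) + \left(-11 + 19\right) 19 = \left(\left(-3\right) \left(-4\right) - 2177\right) + \left(-11 + 19\right) 19 = \left(12 - 2177\right) + 8 \cdot 19 = -2165 + 152 = -2013$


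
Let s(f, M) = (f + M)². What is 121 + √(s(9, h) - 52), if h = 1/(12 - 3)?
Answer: 121 + 4*√157/9 ≈ 126.57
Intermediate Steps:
h = ⅑ (h = 1/9 = ⅑ ≈ 0.11111)
s(f, M) = (M + f)²
121 + √(s(9, h) - 52) = 121 + √((⅑ + 9)² - 52) = 121 + √((82/9)² - 52) = 121 + √(6724/81 - 52) = 121 + √(2512/81) = 121 + 4*√157/9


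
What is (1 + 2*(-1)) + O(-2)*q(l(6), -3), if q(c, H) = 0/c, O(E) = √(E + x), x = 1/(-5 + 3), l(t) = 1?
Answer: -1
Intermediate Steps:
x = -½ (x = 1/(-2) = -½ ≈ -0.50000)
O(E) = √(-½ + E) (O(E) = √(E - ½) = √(-½ + E))
q(c, H) = 0
(1 + 2*(-1)) + O(-2)*q(l(6), -3) = (1 + 2*(-1)) + (√(-2 + 4*(-2))/2)*0 = (1 - 2) + (√(-2 - 8)/2)*0 = -1 + (√(-10)/2)*0 = -1 + ((I*√10)/2)*0 = -1 + (I*√10/2)*0 = -1 + 0 = -1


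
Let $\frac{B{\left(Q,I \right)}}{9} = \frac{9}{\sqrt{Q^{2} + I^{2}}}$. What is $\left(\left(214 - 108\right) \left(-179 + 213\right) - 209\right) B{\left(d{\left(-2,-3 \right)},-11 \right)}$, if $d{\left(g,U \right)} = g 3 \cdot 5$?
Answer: $\frac{274995 \sqrt{1021}}{1021} \approx 8606.2$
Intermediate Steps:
$d{\left(g,U \right)} = 15 g$ ($d{\left(g,U \right)} = 3 g 5 = 15 g$)
$B{\left(Q,I \right)} = \frac{81}{\sqrt{I^{2} + Q^{2}}}$ ($B{\left(Q,I \right)} = 9 \frac{9}{\sqrt{Q^{2} + I^{2}}} = 9 \frac{9}{\sqrt{I^{2} + Q^{2}}} = \frac{81}{\sqrt{I^{2} + Q^{2}}}$)
$\left(\left(214 - 108\right) \left(-179 + 213\right) - 209\right) B{\left(d{\left(-2,-3 \right)},-11 \right)} = \left(\left(214 - 108\right) \left(-179 + 213\right) - 209\right) \frac{81}{\sqrt{\left(-11\right)^{2} + \left(15 \left(-2\right)\right)^{2}}} = \left(106 \cdot 34 - 209\right) \frac{81}{\sqrt{121 + \left(-30\right)^{2}}} = \left(3604 - 209\right) \frac{81}{\sqrt{121 + 900}} = 3395 \frac{81}{\sqrt{1021}} = 3395 \cdot 81 \frac{\sqrt{1021}}{1021} = 3395 \frac{81 \sqrt{1021}}{1021} = \frac{274995 \sqrt{1021}}{1021}$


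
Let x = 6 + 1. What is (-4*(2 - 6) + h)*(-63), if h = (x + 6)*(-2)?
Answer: 630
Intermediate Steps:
x = 7
h = -26 (h = (7 + 6)*(-2) = 13*(-2) = -26)
(-4*(2 - 6) + h)*(-63) = (-4*(2 - 6) - 26)*(-63) = (-4*(-4) - 26)*(-63) = (16 - 26)*(-63) = -10*(-63) = 630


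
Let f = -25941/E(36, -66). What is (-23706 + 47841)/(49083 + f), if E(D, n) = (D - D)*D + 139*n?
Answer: 73804830/150104461 ≈ 0.49169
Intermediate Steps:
E(D, n) = 139*n (E(D, n) = 0*D + 139*n = 0 + 139*n = 139*n)
f = 8647/3058 (f = -25941/(139*(-66)) = -25941/(-9174) = -25941*(-1/9174) = 8647/3058 ≈ 2.8277)
(-23706 + 47841)/(49083 + f) = (-23706 + 47841)/(49083 + 8647/3058) = 24135/(150104461/3058) = 24135*(3058/150104461) = 73804830/150104461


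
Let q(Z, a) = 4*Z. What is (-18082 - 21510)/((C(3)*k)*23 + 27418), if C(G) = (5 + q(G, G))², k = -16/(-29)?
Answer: -82012/64391 ≈ -1.2737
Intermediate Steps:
k = 16/29 (k = -16*(-1/29) = 16/29 ≈ 0.55172)
C(G) = (5 + 4*G)²
(-18082 - 21510)/((C(3)*k)*23 + 27418) = (-18082 - 21510)/(((5 + 4*3)²*(16/29))*23 + 27418) = -39592/(((5 + 12)²*(16/29))*23 + 27418) = -39592/((17²*(16/29))*23 + 27418) = -39592/((289*(16/29))*23 + 27418) = -39592/((4624/29)*23 + 27418) = -39592/(106352/29 + 27418) = -39592/901474/29 = -39592*29/901474 = -82012/64391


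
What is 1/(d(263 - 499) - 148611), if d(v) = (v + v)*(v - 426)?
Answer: 1/163853 ≈ 6.1030e-6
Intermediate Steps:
d(v) = 2*v*(-426 + v) (d(v) = (2*v)*(-426 + v) = 2*v*(-426 + v))
1/(d(263 - 499) - 148611) = 1/(2*(263 - 499)*(-426 + (263 - 499)) - 148611) = 1/(2*(-236)*(-426 - 236) - 148611) = 1/(2*(-236)*(-662) - 148611) = 1/(312464 - 148611) = 1/163853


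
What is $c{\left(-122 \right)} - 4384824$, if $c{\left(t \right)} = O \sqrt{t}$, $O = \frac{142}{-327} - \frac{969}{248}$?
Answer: $-4384824 - \frac{352079 i \sqrt{122}}{81096} \approx -4.3848 \cdot 10^{6} - 47.954 i$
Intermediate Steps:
$O = - \frac{352079}{81096}$ ($O = 142 \left(- \frac{1}{327}\right) - \frac{969}{248} = - \frac{142}{327} - \frac{969}{248} = - \frac{352079}{81096} \approx -4.3415$)
$c{\left(t \right)} = - \frac{352079 \sqrt{t}}{81096}$
$c{\left(-122 \right)} - 4384824 = - \frac{352079 \sqrt{-122}}{81096} - 4384824 = - \frac{352079 i \sqrt{122}}{81096} - 4384824 = -4384824 - \frac{352079 i \sqrt{122}}{81096}$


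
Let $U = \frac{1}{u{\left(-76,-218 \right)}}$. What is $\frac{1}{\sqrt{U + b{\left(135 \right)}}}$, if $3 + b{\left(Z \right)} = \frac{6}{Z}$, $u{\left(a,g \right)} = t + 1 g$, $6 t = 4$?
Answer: $- \frac{6 i \sqrt{70783565}}{86851} \approx - 0.58122 i$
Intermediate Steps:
$t = \frac{2}{3}$ ($t = \frac{1}{6} \cdot 4 = \frac{2}{3} \approx 0.66667$)
$u{\left(a,g \right)} = \frac{2}{3} + g$ ($u{\left(a,g \right)} = \frac{2}{3} + 1 g = \frac{2}{3} + g$)
$U = - \frac{3}{652}$ ($U = \frac{1}{\frac{2}{3} - 218} = \frac{1}{- \frac{652}{3}} = - \frac{3}{652} \approx -0.0046012$)
$b{\left(Z \right)} = -3 + \frac{6}{Z}$
$\frac{1}{\sqrt{U + b{\left(135 \right)}}} = \frac{1}{\sqrt{- \frac{3}{652} - \left(3 - \frac{6}{135}\right)}} = \frac{1}{\sqrt{- \frac{3}{652} + \left(-3 + 6 \cdot \frac{1}{135}\right)}} = \frac{1}{\sqrt{- \frac{3}{652} + \left(-3 + \frac{2}{45}\right)}} = \frac{1}{\sqrt{- \frac{3}{652} - \frac{133}{45}}} = \frac{1}{\sqrt{- \frac{86851}{29340}}} = \frac{1}{\frac{1}{4890} i \sqrt{70783565}} = - \frac{6 i \sqrt{70783565}}{86851}$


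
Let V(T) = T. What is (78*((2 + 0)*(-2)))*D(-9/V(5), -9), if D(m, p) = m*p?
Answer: -25272/5 ≈ -5054.4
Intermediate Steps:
(78*((2 + 0)*(-2)))*D(-9/V(5), -9) = (78*((2 + 0)*(-2)))*(-9/5*(-9)) = (78*(2*(-2)))*(-9*1/5*(-9)) = (78*(-4))*(-9/5*(-9)) = -312*81/5 = -25272/5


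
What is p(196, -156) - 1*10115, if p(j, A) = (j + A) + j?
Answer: -9879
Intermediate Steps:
p(j, A) = A + 2*j (p(j, A) = (A + j) + j = A + 2*j)
p(196, -156) - 1*10115 = (-156 + 2*196) - 1*10115 = (-156 + 392) - 10115 = 236 - 10115 = -9879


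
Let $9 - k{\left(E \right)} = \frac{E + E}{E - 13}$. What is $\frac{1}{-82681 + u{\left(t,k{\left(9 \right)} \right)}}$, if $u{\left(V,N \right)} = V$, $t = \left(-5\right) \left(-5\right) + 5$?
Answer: $- \frac{1}{82651} \approx -1.2099 \cdot 10^{-5}$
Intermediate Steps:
$k{\left(E \right)} = 9 - \frac{2 E}{-13 + E}$ ($k{\left(E \right)} = 9 - \frac{E + E}{E - 13} = 9 - \frac{2 E}{-13 + E}$)
$t = 30$ ($t = 25 + 5 = 30$)
$\frac{1}{-82681 + u{\left(t,k{\left(9 \right)} \right)}} = \frac{1}{-82681 + 30} = \frac{1}{-82651} = - \frac{1}{82651}$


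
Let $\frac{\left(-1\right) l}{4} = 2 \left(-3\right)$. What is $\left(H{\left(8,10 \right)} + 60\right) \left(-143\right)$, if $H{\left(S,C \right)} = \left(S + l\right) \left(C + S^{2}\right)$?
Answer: $-347204$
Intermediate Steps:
$l = 24$ ($l = - 4 \cdot 2 \left(-3\right) = \left(-4\right) \left(-6\right) = 24$)
$H{\left(S,C \right)} = \left(24 + S\right) \left(C + S^{2}\right)$ ($H{\left(S,C \right)} = \left(S + 24\right) \left(C + S^{2}\right) = \left(24 + S\right) \left(C + S^{2}\right)$)
$\left(H{\left(8,10 \right)} + 60\right) \left(-143\right) = \left(\left(8^{3} + 24 \cdot 10 + 24 \cdot 8^{2} + 10 \cdot 8\right) + 60\right) \left(-143\right) = \left(\left(512 + 240 + 24 \cdot 64 + 80\right) + 60\right) \left(-143\right) = \left(\left(512 + 240 + 1536 + 80\right) + 60\right) \left(-143\right) = \left(2368 + 60\right) \left(-143\right) = 2428 \left(-143\right) = -347204$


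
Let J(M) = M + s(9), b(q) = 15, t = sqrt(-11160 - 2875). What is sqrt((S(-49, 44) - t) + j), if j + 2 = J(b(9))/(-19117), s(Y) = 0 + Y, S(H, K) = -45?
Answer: sqrt(-17177064191 - 365459689*I*sqrt(14035))/19117 ≈ 6.3424 - 9.3395*I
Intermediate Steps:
s(Y) = Y
t = I*sqrt(14035) (t = sqrt(-14035) = I*sqrt(14035) ≈ 118.47*I)
J(M) = 9 + M (J(M) = M + 9 = 9 + M)
j = -38258/19117 (j = -2 + (9 + 15)/(-19117) = -2 + 24*(-1/19117) = -2 - 24/19117 = -38258/19117 ≈ -2.0013)
sqrt((S(-49, 44) - t) + j) = sqrt((-45 - I*sqrt(14035)) - 38258/19117) = sqrt(-898523/19117 - I*sqrt(14035))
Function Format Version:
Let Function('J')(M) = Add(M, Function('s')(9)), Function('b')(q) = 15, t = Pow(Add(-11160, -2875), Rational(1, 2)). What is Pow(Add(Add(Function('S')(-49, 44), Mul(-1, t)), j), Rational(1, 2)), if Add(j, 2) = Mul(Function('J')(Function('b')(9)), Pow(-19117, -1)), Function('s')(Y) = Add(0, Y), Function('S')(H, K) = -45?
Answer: Mul(Rational(1, 19117), Pow(Add(-17177064191, Mul(-365459689, I, Pow(14035, Rational(1, 2)))), Rational(1, 2))) ≈ Add(6.3424, Mul(-9.3395, I))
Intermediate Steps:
Function('s')(Y) = Y
t = Mul(I, Pow(14035, Rational(1, 2))) (t = Pow(-14035, Rational(1, 2)) = Mul(I, Pow(14035, Rational(1, 2))) ≈ Mul(118.47, I))
Function('J')(M) = Add(9, M) (Function('J')(M) = Add(M, 9) = Add(9, M))
j = Rational(-38258, 19117) (j = Add(-2, Mul(Add(9, 15), Pow(-19117, -1))) = Add(-2, Mul(24, Rational(-1, 19117))) = Add(-2, Rational(-24, 19117)) = Rational(-38258, 19117) ≈ -2.0013)
Pow(Add(Add(Function('S')(-49, 44), Mul(-1, t)), j), Rational(1, 2)) = Pow(Add(Add(-45, Mul(-1, Mul(I, Pow(14035, Rational(1, 2))))), Rational(-38258, 19117)), Rational(1, 2)) = Pow(Add(Add(-45, Mul(-1, I, Pow(14035, Rational(1, 2)))), Rational(-38258, 19117)), Rational(1, 2)) = Pow(Add(Rational(-898523, 19117), Mul(-1, I, Pow(14035, Rational(1, 2)))), Rational(1, 2))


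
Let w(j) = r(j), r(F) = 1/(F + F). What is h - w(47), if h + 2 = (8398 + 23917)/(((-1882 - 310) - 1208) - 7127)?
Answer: -5027213/989538 ≈ -5.0804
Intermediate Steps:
r(F) = 1/(2*F)
w(j) = 1/(2*j)
h = -53369/10527 (h = -2 + (8398 + 23917)/(((-1882 - 310) - 1208) - 7127) = -2 + 32315/((-2192 - 1208) - 7127) = -2 + 32315/(-3400 - 7127) = -2 + 32315/(-10527) = -2 + 32315*(-1/10527) = -2 - 32315/10527 = -53369/10527 ≈ -5.0697)
h - w(47) = -53369/10527 - 1/(2*47) = -53369/10527 - 1*1/94 = -53369/10527 - 1/94 = -5027213/989538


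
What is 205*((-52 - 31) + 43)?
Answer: -8200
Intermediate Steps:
205*((-52 - 31) + 43) = 205*(-83 + 43) = 205*(-40) = -8200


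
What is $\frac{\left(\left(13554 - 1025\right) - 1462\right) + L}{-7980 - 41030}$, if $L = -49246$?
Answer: $\frac{38179}{49010} \approx 0.779$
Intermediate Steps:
$\frac{\left(\left(13554 - 1025\right) - 1462\right) + L}{-7980 - 41030} = \frac{\left(\left(13554 - 1025\right) - 1462\right) - 49246}{-7980 - 41030} = \frac{\left(\left(13554 + \left(-6181 + 5156\right)\right) - 1462\right) - 49246}{-49010} = \left(\left(\left(13554 - 1025\right) - 1462\right) - 49246\right) \left(- \frac{1}{49010}\right) = \left(\left(12529 - 1462\right) - 49246\right) \left(- \frac{1}{49010}\right) = \left(11067 - 49246\right) \left(- \frac{1}{49010}\right) = \left(-38179\right) \left(- \frac{1}{49010}\right) = \frac{38179}{49010}$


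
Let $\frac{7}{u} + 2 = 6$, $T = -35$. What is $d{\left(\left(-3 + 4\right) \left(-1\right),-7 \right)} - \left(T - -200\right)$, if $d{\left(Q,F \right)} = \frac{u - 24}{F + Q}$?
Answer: $- \frac{5191}{32} \approx -162.22$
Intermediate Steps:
$u = \frac{7}{4}$ ($u = \frac{7}{-2 + 6} = \frac{7}{4} \approx 1.75$)
$d{\left(Q,F \right)} = - \frac{89}{4 \left(F + Q\right)}$ ($d{\left(Q,F \right)} = \frac{\frac{7}{4} - 24}{F + Q} = - \frac{89}{4 \left(F + Q\right)}$)
$d{\left(\left(-3 + 4\right) \left(-1\right),-7 \right)} - \left(T - -200\right) = - \frac{89}{4 \left(-7\right) + 4 \left(-3 + 4\right) \left(-1\right)} - \left(-35 - -200\right) = - \frac{89}{-28 + 4 \cdot 1 \left(-1\right)} - \left(-35 + 200\right) = - \frac{89}{-28 + 4 \left(-1\right)} - 165 = - \frac{89}{-28 - 4} - 165 = - \frac{89}{-32} - 165 = \left(-89\right) \left(- \frac{1}{32}\right) - 165 = \frac{89}{32} - 165 = - \frac{5191}{32}$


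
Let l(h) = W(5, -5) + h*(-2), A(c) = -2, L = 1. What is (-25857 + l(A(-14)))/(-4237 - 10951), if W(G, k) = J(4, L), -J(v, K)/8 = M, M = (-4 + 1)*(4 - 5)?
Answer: 25877/15188 ≈ 1.7038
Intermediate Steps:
M = 3 (M = -3*(-1) = 3)
J(v, K) = -24 (J(v, K) = -8*3 = -24)
W(G, k) = -24
l(h) = -24 - 2*h (l(h) = -24 + h*(-2) = -24 - 2*h)
(-25857 + l(A(-14)))/(-4237 - 10951) = (-25857 + (-24 - 2*(-2)))/(-4237 - 10951) = (-25857 + (-24 + 4))/(-15188) = (-25857 - 20)*(-1/15188) = -25877*(-1/15188) = 25877/15188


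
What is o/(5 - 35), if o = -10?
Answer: ⅓ ≈ 0.33333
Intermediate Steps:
o/(5 - 35) = -10/(5 - 35) = -10/(-30) = -1/30*(-10) = ⅓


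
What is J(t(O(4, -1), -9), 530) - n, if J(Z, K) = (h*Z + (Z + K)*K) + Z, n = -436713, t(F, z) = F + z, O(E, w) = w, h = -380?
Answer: 716103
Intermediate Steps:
J(Z, K) = -379*Z + K*(K + Z) (J(Z, K) = (-380*Z + (Z + K)*K) + Z = (-380*Z + (K + Z)*K) + Z = (-380*Z + K*(K + Z)) + Z = -379*Z + K*(K + Z))
J(t(O(4, -1), -9), 530) - n = (530² - 379*(-1 - 9) + 530*(-1 - 9)) - 1*(-436713) = (280900 - 379*(-10) + 530*(-10)) + 436713 = (280900 + 3790 - 5300) + 436713 = 279390 + 436713 = 716103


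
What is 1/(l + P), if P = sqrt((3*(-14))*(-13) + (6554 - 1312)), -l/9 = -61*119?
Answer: 65331/4268133773 - 2*sqrt(1447)/4268133773 ≈ 1.5289e-5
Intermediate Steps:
l = 65331 (l = -(-549)*119 = -9*(-7259) = 65331)
P = 2*sqrt(1447) (P = sqrt(-42*(-13) + 5242) = sqrt(546 + 5242) = sqrt(5788) = 2*sqrt(1447) ≈ 76.079)
1/(l + P) = 1/(65331 + 2*sqrt(1447))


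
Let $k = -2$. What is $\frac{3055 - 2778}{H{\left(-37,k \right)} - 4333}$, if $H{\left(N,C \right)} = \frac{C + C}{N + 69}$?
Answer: $- \frac{2216}{34665} \approx -0.063926$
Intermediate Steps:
$H{\left(N,C \right)} = \frac{2 C}{69 + N}$
$\frac{3055 - 2778}{H{\left(-37,k \right)} - 4333} = \frac{3055 - 2778}{2 \left(-2\right) \frac{1}{69 - 37} - 4333} = \frac{277}{2 \left(-2\right) \frac{1}{32} - 4333} = \frac{277}{- \frac{1}{8} - 4333} = \frac{277}{- \frac{34665}{8}} = 277 \left(- \frac{8}{34665}\right) = - \frac{2216}{34665}$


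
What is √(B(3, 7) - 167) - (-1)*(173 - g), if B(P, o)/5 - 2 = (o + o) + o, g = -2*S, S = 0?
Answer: 173 + 2*I*√13 ≈ 173.0 + 7.2111*I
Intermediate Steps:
g = 0 (g = -2*0 = 0)
B(P, o) = 10 + 15*o (B(P, o) = 10 + 5*((o + o) + o) = 10 + 5*(2*o + o) = 10 + 5*(3*o) = 10 + 15*o)
√(B(3, 7) - 167) - (-1)*(173 - g) = √((10 + 15*7) - 167) - (-1)*(173 - 1*0) = √((10 + 105) - 167) - (-1)*(173 + 0) = √(115 - 167) - (-1)*173 = √(-52) - 1*(-173) = 2*I*√13 + 173 = 173 + 2*I*√13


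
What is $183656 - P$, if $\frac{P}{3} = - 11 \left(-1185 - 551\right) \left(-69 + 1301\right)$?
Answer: $-70395160$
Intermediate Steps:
$P = 70578816$ ($P = 3 \left(- 11 \left(-1185 - 551\right) \left(-69 + 1301\right)\right) = 3 \left(- 11 \left(\left(-1736\right) 1232\right)\right) = 3 \left(\left(-11\right) \left(-2138752\right)\right) = 3 \cdot 23526272 = 70578816$)
$183656 - P = 183656 - 70578816 = -70395160$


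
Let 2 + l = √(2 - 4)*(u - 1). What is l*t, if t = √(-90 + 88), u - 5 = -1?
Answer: -6 - 2*I*√2 ≈ -6.0 - 2.8284*I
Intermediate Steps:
u = 4 (u = 5 - 1 = 4)
t = I*√2 (t = √(-2) = I*√2 ≈ 1.4142*I)
l = -2 + 3*I*√2 (l = -2 + √(2 - 4)*(4 - 1) = -2 + √(-2)*3 = -2 + (I*√2)*3 = -2 + 3*I*√2 ≈ -2.0 + 4.2426*I)
l*t = (-2 + 3*I*√2)*(I*√2) = I*√2*(-2 + 3*I*√2)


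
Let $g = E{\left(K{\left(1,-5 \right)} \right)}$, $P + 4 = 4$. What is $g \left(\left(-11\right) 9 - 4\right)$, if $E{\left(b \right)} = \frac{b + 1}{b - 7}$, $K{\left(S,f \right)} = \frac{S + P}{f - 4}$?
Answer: $\frac{103}{8} \approx 12.875$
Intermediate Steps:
$P = 0$ ($P = -4 + 4 = 0$)
$K{\left(S,f \right)} = \frac{S}{-4 + f}$ ($K{\left(S,f \right)} = \frac{S + 0}{f - 4} = \frac{S}{-4 + f}$)
$E{\left(b \right)} = \frac{1 + b}{-7 + b}$
$g = - \frac{1}{8}$ ($g = \frac{1 + 1 \frac{1}{-4 - 5}}{-7 + 1 \frac{1}{-4 - 5}} = \frac{1 + 1 \frac{1}{-9}}{-7 + 1 \frac{1}{-9}} = \frac{1 + 1 \left(- \frac{1}{9}\right)}{-7 + 1 \left(- \frac{1}{9}\right)} = \frac{1 - \frac{1}{9}}{-7 - \frac{1}{9}} = \frac{1}{- \frac{64}{9}} \cdot \frac{8}{9} = \left(- \frac{9}{64}\right) \frac{8}{9} = - \frac{1}{8} \approx -0.125$)
$g \left(\left(-11\right) 9 - 4\right) = - \frac{\left(-11\right) 9 - 4}{8} = - \frac{-99 - 4}{8} = \left(- \frac{1}{8}\right) \left(-103\right) = \frac{103}{8}$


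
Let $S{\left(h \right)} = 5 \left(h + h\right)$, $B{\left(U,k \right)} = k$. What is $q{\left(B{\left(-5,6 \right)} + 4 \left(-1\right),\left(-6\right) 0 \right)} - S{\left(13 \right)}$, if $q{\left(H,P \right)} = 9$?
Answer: $-121$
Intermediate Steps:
$S{\left(h \right)} = 10 h$ ($S{\left(h \right)} = 5 \cdot 2 h = 10 h$)
$q{\left(B{\left(-5,6 \right)} + 4 \left(-1\right),\left(-6\right) 0 \right)} - S{\left(13 \right)} = 9 - 10 \cdot 13 = 9 - 130 = -121$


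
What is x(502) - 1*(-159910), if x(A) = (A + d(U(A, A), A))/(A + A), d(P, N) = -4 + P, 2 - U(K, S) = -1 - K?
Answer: 160550643/1004 ≈ 1.5991e+5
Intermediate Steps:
U(K, S) = 3 + K (U(K, S) = 2 - (-1 - K) = 2 + (1 + K) = 3 + K)
x(A) = (-1 + 2*A)/(2*A) (x(A) = (A + (-4 + (3 + A)))/(A + A) = (A + (-1 + A))/((2*A)) = (-1 + 2*A)*(1/(2*A)) = (-1 + 2*A)/(2*A))
x(502) - 1*(-159910) = (-1/2 + 502)/502 - 1*(-159910) = (1/502)*(1003/2) + 159910 = 1003/1004 + 159910 = 160550643/1004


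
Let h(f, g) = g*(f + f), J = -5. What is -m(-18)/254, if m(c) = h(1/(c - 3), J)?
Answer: -5/2667 ≈ -0.0018748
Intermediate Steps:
h(f, g) = 2*f*g (h(f, g) = g*(2*f) = 2*f*g)
m(c) = -10/(-3 + c) (m(c) = 2*(-5)/(c - 3) = 2*(-5)/(-3 + c) = -10/(-3 + c))
-m(-18)/254 = -(-10/(-3 - 18))/254 = -(-10/(-21))/254 = -(-10*(-1/21))/254 = -10/(21*254) = -1*5/2667 = -5/2667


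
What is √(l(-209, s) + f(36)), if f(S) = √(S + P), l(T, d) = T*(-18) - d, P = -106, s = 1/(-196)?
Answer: √(737353 + 196*I*√70)/14 ≈ 61.335 + 0.068204*I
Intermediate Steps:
s = -1/196 ≈ -0.0051020
l(T, d) = -d - 18*T (l(T, d) = -18*T - d = -d - 18*T)
f(S) = √(-106 + S) (f(S) = √(S - 106) = √(-106 + S))
√(l(-209, s) + f(36)) = √((-1*(-1/196) - 18*(-209)) + √(-106 + 36)) = √((1/196 + 3762) + √(-70)) = √(737353/196 + I*√70)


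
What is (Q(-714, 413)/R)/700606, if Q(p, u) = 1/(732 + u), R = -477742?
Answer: -1/383241703841540 ≈ -2.6093e-15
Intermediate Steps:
(Q(-714, 413)/R)/700606 = (1/((732 + 413)*(-477742)))/700606 = (-1/477742/1145)*(1/700606) = ((1/1145)*(-1/477742))*(1/700606) = -1/547014590*1/700606 = -1/383241703841540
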